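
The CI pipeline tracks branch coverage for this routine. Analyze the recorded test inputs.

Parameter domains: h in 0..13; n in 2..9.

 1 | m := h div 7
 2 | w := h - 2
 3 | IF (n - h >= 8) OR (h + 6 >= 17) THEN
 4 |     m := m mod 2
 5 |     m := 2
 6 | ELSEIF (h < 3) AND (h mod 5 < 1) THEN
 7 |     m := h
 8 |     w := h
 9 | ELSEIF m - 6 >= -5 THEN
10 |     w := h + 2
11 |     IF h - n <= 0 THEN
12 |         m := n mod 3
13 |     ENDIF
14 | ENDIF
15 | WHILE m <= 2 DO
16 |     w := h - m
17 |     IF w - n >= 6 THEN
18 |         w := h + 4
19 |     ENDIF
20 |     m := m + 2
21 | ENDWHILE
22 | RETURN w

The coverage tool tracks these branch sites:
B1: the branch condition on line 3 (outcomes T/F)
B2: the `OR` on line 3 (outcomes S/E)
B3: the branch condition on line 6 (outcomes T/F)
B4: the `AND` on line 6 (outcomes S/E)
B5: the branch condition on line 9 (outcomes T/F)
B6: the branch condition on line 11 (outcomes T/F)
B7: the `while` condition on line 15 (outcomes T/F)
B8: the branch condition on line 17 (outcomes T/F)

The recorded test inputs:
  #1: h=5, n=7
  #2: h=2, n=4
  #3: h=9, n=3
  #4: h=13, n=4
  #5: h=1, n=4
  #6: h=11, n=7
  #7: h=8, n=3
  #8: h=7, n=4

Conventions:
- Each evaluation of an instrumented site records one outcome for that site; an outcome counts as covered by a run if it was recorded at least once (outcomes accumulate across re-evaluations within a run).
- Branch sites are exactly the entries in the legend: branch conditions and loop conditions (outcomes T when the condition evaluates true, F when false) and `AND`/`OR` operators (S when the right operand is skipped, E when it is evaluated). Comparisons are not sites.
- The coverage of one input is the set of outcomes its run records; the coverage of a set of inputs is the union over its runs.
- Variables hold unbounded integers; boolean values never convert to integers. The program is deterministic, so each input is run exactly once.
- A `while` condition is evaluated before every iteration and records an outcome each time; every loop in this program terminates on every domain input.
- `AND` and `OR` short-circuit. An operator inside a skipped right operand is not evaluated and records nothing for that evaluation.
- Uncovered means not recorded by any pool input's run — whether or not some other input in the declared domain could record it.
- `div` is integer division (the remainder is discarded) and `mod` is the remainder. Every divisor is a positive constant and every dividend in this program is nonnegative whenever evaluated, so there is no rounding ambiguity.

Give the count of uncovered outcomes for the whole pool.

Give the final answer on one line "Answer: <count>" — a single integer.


run #1 (h=5, n=7) records B1=F, B2=E, B3=F, B4=S, B5=F, B7=T, B7=F, B8=F
run #2 (h=2, n=4) records B1=F, B2=E, B3=F, B4=E, B5=F, B7=T, B7=F, B8=F
run #3 (h=9, n=3) records B1=F, B2=E, B3=F, B4=S, B5=T, B6=F, B7=T, B7=F, B8=F
run #4 (h=13, n=4) records B1=T, B2=E, B7=T, B7=F, B8=T
run #5 (h=1, n=4) records B1=F, B2=E, B3=F, B4=E, B5=F, B7=T, B7=F, B8=F
run #6 (h=11, n=7) records B1=T, B2=E, B7=T, B7=F, B8=F
run #7 (h=8, n=3) records B1=F, B2=E, B3=F, B4=S, B5=T, B6=F, B7=T, B7=F, B8=F
run #8 (h=7, n=4) records B1=F, B2=E, B3=F, B4=S, B5=T, B6=F, B7=T, B7=F, B8=F
union over the pool: B1=T, B1=F, B2=E, B3=F, B4=S, B4=E, B5=T, B5=F, B6=F, B7=T, B7=F, B8=T, B8=F
uncovered (3 of 16): B2=S, B3=T, B6=T
Answer: 3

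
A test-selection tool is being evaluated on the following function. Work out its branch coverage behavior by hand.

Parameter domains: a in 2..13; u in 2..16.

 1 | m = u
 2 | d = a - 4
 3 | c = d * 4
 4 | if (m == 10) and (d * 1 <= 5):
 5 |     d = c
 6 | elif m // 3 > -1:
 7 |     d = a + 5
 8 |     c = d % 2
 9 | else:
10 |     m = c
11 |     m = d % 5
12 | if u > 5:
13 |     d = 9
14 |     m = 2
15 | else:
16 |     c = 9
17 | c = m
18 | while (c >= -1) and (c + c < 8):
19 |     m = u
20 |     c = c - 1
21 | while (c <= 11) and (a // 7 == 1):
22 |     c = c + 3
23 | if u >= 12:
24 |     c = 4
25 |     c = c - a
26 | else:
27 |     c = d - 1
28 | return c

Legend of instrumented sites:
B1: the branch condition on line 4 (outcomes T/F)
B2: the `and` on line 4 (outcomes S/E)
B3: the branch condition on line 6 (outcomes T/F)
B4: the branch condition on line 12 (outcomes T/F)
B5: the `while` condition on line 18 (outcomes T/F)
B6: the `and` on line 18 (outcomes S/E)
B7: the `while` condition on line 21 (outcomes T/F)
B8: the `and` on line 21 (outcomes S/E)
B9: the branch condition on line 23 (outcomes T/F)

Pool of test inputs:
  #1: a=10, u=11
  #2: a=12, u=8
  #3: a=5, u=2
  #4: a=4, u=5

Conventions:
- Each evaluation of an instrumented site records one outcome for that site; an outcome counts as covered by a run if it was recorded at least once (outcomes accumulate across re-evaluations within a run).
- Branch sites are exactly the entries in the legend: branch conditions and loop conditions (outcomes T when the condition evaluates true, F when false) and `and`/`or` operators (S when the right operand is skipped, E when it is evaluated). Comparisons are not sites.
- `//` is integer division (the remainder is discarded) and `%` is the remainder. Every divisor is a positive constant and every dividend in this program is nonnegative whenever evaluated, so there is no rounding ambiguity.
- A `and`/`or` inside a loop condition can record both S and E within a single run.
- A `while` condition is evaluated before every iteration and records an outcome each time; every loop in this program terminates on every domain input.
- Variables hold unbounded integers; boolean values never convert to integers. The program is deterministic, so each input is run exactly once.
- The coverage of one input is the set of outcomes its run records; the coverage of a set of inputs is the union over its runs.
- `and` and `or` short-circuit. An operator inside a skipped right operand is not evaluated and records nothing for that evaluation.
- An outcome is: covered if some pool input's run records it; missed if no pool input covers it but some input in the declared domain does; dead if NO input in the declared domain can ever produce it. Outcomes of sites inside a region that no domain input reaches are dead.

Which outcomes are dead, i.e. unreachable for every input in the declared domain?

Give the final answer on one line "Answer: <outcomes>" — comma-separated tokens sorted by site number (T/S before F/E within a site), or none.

checking every outcome against all 180 domain inputs:
  B3=F: unreachable across the whole domain -> dead
  reachable outcomes have witnesses, e.g. B1=T (e.g. a=2, u=10), B1=F (e.g. a=2, u=2), B2=S (e.g. a=2, u=2), B2=E (e.g. a=2, u=10)

Answer: B3=F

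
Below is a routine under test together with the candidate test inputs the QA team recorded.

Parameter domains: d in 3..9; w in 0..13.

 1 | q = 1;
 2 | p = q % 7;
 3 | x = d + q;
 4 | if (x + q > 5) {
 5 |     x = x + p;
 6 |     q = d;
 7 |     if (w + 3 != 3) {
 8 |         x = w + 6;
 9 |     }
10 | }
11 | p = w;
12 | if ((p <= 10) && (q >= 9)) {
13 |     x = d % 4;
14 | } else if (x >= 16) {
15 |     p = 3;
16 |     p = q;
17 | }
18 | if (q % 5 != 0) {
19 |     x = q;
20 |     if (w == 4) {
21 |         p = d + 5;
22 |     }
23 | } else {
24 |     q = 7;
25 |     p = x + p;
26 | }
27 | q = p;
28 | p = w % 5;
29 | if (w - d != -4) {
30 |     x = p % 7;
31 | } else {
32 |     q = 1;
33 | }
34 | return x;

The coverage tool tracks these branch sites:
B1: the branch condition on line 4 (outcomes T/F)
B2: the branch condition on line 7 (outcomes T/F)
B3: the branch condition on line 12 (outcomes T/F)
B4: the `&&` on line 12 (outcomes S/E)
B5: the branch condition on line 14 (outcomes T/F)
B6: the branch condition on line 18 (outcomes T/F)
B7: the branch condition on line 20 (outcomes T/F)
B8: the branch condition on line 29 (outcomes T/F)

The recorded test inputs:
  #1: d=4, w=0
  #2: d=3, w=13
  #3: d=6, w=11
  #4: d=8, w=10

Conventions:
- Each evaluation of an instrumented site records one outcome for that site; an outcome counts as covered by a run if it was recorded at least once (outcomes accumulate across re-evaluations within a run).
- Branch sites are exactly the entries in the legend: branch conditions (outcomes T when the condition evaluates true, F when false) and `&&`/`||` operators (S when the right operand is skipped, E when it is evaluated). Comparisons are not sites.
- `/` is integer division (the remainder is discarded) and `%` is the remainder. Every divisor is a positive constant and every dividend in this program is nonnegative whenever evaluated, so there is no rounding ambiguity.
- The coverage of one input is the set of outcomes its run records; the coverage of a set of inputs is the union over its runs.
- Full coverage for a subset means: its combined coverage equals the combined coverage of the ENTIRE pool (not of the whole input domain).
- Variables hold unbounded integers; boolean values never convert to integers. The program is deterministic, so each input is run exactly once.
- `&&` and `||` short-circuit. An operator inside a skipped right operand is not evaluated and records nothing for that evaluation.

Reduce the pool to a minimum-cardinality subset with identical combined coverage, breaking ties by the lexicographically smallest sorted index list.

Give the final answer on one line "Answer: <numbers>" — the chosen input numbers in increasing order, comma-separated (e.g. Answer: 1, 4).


input #1 (d=4, w=0): covers B1=T, B2=F, B3=F, B4=E, B5=F, B6=T, B7=F, B8=F
input #2 (d=3, w=13): covers B1=F, B3=F, B4=S, B5=F, B6=T, B7=F, B8=T
input #3 (d=6, w=11): covers B1=T, B2=T, B3=F, B4=S, B5=T, B6=T, B7=F, B8=T
input #4 (d=8, w=10): covers B1=T, B2=T, B3=F, B4=E, B5=T, B6=T, B7=F, B8=T
together the pool reaches 13 outcomes: B1=T, B1=F, B2=T, B2=F, B3=F, B4=S, B4=E, B5=T, B5=F, B6=T, B7=F, B8=T, B8=F
every size-1 subset falls short of the 13 outcomes (best: 8/13)
every size-2 subset falls short of the 13 outcomes (best: 12/13)
inputs {1, 2, 3} (size 3) cover everything; no size-3 subset with a lexicographically smaller index list covers all 13
Answer: 1, 2, 3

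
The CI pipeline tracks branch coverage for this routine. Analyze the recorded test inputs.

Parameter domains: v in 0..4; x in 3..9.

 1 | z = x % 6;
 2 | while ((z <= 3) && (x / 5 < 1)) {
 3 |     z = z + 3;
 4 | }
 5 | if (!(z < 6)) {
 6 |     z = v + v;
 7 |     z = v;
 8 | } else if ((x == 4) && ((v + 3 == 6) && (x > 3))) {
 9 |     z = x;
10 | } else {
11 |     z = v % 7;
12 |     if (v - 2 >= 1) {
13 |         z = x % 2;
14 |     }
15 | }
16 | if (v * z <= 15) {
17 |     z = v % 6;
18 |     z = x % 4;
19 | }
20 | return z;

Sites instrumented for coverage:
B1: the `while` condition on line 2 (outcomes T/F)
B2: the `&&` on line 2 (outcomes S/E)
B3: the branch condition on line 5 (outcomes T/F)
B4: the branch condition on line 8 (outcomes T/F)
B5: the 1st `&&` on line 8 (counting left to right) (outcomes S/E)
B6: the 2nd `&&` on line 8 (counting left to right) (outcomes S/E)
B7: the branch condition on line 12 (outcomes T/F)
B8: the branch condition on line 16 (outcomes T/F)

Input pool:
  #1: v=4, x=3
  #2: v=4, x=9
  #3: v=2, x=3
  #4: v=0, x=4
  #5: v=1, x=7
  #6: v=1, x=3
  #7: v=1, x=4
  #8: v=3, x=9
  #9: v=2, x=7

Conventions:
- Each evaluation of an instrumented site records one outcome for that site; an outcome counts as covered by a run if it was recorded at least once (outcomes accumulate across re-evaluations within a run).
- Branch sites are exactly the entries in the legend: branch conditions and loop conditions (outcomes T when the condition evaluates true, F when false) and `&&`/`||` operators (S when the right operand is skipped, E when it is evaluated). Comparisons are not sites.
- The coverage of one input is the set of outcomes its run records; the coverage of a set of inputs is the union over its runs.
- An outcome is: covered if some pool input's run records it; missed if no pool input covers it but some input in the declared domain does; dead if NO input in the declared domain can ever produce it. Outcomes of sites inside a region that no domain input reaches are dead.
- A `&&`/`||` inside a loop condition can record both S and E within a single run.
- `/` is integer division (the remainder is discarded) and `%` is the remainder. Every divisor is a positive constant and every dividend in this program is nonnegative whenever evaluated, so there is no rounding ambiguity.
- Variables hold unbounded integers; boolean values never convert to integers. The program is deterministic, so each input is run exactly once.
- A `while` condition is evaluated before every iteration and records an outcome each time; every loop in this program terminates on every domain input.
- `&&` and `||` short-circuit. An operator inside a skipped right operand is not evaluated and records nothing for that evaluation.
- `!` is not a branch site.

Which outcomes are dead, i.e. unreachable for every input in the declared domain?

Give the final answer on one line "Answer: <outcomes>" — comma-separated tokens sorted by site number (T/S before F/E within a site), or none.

exhaustive pass over the 35-input domain:
  reachable outcomes have witnesses, e.g. B1=T (e.g. v=0, x=3), B1=F (e.g. v=0, x=3), B2=S (e.g. v=0, x=3), B2=E (e.g. v=0, x=3)

Answer: none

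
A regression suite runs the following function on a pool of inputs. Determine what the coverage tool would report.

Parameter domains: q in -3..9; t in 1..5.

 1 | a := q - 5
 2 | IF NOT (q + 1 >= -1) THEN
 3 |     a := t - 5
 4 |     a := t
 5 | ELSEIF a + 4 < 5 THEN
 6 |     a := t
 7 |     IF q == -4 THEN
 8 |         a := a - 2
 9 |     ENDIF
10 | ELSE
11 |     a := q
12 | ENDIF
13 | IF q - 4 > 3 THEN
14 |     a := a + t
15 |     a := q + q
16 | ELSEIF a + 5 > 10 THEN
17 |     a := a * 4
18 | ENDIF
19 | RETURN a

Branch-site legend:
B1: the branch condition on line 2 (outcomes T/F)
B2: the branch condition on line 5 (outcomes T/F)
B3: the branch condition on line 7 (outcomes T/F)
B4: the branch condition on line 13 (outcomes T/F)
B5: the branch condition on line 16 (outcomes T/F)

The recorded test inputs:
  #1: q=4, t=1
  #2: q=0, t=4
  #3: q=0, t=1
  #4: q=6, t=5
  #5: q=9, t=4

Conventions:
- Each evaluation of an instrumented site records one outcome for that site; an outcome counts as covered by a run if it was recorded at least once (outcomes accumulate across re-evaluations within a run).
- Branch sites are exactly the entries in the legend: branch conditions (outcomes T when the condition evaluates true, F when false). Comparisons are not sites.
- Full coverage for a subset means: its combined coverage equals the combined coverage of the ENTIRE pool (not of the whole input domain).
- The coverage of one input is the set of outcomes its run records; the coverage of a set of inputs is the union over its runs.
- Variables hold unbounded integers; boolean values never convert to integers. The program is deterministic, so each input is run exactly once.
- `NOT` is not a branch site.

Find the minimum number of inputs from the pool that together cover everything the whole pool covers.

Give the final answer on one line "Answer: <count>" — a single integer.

run #1 (q=4, t=1) runs B1->F, B2->T, B3->F, B4->F, B5->F; records B1=F, B2=T, B3=F, B4=F, B5=F
run #2 (q=0, t=4) runs B1->F, B2->T, B3->F, B4->F, B5->F; records B1=F, B2=T, B3=F, B4=F, B5=F
run #3 (q=0, t=1) runs B1->F, B2->T, B3->F, B4->F, B5->F; records B1=F, B2=T, B3=F, B4=F, B5=F
run #4 (q=6, t=5) runs B1->F, B2->F, B4->F, B5->T; records B1=F, B2=F, B4=F, B5=T
run #5 (q=9, t=4) runs B1->F, B2->F, B4->T; records B1=F, B2=F, B4=T
pool-wide coverage (8 outcomes): B1=F, B2=T, B2=F, B3=F, B4=T, B4=F, B5=T, B5=F
every size-1 subset falls short of the 8 outcomes (best: 5/8)
every size-2 subset falls short of the 8 outcomes (best: 7/8)
inputs {1, 4, 5} (size 3) cover everything; no size-3 subset with a lexicographically smaller index list covers all 8

Answer: 3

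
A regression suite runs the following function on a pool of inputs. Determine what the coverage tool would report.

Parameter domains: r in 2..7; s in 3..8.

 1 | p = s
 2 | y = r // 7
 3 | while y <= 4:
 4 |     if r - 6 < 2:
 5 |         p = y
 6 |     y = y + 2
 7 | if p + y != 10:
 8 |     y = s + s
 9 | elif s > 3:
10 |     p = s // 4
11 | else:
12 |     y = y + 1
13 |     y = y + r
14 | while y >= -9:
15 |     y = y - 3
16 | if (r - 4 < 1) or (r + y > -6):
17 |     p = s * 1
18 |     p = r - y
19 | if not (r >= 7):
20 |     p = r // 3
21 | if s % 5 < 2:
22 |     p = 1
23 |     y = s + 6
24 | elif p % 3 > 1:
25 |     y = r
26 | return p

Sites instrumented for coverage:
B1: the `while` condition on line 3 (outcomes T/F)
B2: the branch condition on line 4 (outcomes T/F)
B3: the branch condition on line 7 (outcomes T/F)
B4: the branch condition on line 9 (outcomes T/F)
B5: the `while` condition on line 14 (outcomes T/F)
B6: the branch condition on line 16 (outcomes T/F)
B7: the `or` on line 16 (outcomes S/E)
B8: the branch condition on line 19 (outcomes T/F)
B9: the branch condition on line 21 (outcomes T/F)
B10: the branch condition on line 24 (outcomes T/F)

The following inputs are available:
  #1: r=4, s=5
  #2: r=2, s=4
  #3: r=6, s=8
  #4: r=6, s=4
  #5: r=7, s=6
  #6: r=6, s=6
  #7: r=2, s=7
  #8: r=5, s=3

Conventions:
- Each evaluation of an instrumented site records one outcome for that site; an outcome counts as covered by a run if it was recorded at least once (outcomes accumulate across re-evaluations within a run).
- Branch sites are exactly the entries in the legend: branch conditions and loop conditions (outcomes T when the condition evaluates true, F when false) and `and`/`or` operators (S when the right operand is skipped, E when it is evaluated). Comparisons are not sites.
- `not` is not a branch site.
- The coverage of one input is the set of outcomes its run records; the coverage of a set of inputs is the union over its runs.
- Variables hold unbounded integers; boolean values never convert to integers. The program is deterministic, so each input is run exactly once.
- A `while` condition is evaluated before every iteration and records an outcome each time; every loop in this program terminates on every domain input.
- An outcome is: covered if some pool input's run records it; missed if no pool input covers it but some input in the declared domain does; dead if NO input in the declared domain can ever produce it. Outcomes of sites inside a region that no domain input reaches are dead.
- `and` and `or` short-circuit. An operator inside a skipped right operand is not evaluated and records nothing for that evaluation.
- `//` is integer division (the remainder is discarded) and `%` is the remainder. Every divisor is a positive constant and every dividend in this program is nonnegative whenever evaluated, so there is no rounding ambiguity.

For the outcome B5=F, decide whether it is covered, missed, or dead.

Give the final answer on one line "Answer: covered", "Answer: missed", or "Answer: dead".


B5=F is recorded by pool input(s) 1, 2, 3, 4, 5, 6, 7, 8 -> covered
Answer: covered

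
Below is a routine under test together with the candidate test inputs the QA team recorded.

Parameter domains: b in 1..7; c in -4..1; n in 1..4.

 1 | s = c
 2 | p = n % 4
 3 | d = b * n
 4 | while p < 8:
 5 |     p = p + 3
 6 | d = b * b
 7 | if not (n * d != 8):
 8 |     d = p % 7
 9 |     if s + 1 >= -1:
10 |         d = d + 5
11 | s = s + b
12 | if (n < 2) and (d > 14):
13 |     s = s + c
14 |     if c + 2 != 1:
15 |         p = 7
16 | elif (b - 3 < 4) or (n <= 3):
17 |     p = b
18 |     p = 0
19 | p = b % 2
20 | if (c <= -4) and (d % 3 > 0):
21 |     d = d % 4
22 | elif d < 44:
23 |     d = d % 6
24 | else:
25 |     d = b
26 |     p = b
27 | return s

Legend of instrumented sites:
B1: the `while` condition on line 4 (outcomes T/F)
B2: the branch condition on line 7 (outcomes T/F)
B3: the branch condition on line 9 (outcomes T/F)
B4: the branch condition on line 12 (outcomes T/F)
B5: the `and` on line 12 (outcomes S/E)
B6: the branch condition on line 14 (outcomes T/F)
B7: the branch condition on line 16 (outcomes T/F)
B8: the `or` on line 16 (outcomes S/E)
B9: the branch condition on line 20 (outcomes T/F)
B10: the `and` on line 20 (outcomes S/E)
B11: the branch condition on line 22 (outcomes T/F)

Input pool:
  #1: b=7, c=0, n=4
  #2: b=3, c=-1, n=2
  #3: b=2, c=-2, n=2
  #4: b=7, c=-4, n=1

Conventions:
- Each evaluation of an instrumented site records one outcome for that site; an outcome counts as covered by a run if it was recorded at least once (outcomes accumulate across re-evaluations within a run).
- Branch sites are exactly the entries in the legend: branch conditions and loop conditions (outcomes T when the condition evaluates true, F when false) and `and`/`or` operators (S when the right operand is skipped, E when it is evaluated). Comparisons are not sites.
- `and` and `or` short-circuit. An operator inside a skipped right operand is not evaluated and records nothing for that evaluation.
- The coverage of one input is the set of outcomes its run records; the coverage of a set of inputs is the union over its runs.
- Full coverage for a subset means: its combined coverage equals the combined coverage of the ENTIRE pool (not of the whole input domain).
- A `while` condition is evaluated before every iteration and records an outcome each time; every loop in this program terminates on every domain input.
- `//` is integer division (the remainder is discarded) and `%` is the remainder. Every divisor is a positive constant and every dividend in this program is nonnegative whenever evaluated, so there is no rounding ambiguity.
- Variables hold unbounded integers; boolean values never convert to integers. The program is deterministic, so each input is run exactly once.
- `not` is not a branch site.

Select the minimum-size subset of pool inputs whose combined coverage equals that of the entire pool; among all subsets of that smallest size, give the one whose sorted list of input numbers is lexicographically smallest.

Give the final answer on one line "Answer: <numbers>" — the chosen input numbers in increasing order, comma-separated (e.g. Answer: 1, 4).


#1 (b=7, c=0, n=4) -> B1->T, B1->T, B1->T, B1->F, B2->F, B5->S, B4->F, B8->E, B7->F, B10->S, B9->F, B11->F; covered: B1=T, B1=F, B2=F, B4=F, B5=S, B7=F, B8=E, B9=F, B10=S, B11=F
#2 (b=3, c=-1, n=2) -> B1->T, B1->T, B1->F, B2->F, B5->S, B4->F, B8->S, B7->T, B10->S, B9->F, B11->T; covered: B1=T, B1=F, B2=F, B4=F, B5=S, B7=T, B8=S, B9=F, B10=S, B11=T
#3 (b=2, c=-2, n=2) -> B1->T, B1->T, B1->F, B2->T, B3->T, B5->S, B4->F, B8->S, B7->T, B10->S, B9->F, B11->T; covered: B1=T, B1=F, B2=T, B3=T, B4=F, B5=S, B7=T, B8=S, B9=F, B10=S, B11=T
#4 (b=7, c=-4, n=1) -> B1->T, B1->T, B1->T, B1->F, B2->F, B5->E, B4->T, B6->T, B10->E, B9->T; covered: B1=T, B1=F, B2=F, B4=T, B5=E, B6=T, B9=T, B10=E
together the pool reaches 20 outcomes: B1=T, B1=F, B2=T, B2=F, B3=T, B4=T, B4=F, B5=S, B5=E, B6=T, B7=T, B7=F, B8=S, B8=E, B9=T, B9=F, B10=S, B10=E, B11=T, B11=F
checked all size-1 subsets: none covers 20 outcomes (max 11/20)
checked all size-2 subsets: none covers 20 outcomes (max 17/20)
at size 3, {1, 3, 4} reaches all 20 outcomes; every lexicographically earlier size-3 subset fails
Answer: 1, 3, 4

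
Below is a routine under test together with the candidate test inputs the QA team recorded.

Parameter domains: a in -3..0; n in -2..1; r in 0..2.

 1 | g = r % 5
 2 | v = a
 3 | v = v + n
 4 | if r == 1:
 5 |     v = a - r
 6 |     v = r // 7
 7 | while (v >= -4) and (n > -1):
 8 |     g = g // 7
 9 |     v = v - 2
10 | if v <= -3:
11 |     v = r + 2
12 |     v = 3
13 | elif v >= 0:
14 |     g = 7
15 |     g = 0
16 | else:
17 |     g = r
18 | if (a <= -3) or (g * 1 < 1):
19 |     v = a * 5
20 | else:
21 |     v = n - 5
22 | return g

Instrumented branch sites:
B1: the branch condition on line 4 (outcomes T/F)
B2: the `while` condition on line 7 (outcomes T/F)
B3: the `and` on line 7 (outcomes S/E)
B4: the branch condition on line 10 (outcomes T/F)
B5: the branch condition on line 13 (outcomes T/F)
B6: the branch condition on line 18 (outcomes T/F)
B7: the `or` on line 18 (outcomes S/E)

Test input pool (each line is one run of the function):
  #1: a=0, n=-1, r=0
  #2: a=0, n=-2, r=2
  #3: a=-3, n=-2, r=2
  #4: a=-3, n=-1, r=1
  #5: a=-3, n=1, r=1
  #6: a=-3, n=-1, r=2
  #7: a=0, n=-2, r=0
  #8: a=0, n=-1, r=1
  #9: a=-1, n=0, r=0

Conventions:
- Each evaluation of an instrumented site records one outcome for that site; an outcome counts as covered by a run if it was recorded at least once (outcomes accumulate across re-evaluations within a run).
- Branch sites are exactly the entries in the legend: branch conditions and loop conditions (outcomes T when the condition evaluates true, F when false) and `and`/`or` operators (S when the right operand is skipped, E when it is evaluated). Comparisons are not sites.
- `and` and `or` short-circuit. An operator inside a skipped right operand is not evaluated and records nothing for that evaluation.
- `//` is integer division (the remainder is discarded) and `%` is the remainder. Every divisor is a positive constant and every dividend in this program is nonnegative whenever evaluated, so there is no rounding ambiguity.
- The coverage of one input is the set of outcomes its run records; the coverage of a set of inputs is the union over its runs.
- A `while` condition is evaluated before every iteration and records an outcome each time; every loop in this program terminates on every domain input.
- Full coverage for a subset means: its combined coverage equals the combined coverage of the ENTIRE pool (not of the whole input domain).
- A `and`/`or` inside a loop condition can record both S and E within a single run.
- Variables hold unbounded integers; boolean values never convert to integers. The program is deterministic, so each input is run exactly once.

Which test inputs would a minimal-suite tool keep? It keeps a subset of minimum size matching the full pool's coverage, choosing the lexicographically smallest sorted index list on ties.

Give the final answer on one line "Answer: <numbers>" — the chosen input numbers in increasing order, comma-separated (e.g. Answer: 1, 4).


input #1 (a=0, n=-1, r=0): events B1->F, B3->E, B2->F, B4->F, B5->F, B7->E, B6->T; covers B1=F, B2=F, B3=E, B4=F, B5=F, B6=T, B7=E
input #2 (a=0, n=-2, r=2): events B1->F, B3->E, B2->F, B4->F, B5->F, B7->E, B6->F; covers B1=F, B2=F, B3=E, B4=F, B5=F, B6=F, B7=E
input #3 (a=-3, n=-2, r=2): events B1->F, B3->S, B2->F, B4->T, B7->S, B6->T; covers B1=F, B2=F, B3=S, B4=T, B6=T, B7=S
input #4 (a=-3, n=-1, r=1): events B1->T, B3->E, B2->F, B4->F, B5->T, B7->S, B6->T; covers B1=T, B2=F, B3=E, B4=F, B5=T, B6=T, B7=S
input #5 (a=-3, n=1, r=1): events B1->T, B3->E, B2->T, B3->E, B2->T, B3->E, B2->T, B3->S, B2->F, B4->T, B7->S, B6->T; covers B1=T, B2=T, B2=F, B3=S, B3=E, B4=T, B6=T, B7=S
input #6 (a=-3, n=-1, r=2): events B1->F, B3->E, B2->F, B4->T, B7->S, B6->T; covers B1=F, B2=F, B3=E, B4=T, B6=T, B7=S
input #7 (a=0, n=-2, r=0): events B1->F, B3->E, B2->F, B4->F, B5->F, B7->E, B6->T; covers B1=F, B2=F, B3=E, B4=F, B5=F, B6=T, B7=E
input #8 (a=0, n=-1, r=1): events B1->T, B3->E, B2->F, B4->F, B5->T, B7->E, B6->T; covers B1=T, B2=F, B3=E, B4=F, B5=T, B6=T, B7=E
input #9 (a=-1, n=0, r=0): events B1->F, B3->E, B2->T, B3->E, B2->T, B3->S, B2->F, B4->T, B7->E, B6->T; covers B1=F, B2=T, B2=F, B3=S, B3=E, B4=T, B6=T, B7=E
pool-wide coverage (14 outcomes): B1=T, B1=F, B2=T, B2=F, B3=S, B3=E, B4=T, B4=F, B5=T, B5=F, B6=T, B6=F, B7=S, B7=E
no size-1 subset reaches all 14 outcomes (best union: 8/14)
no size-2 subset reaches all 14 outcomes (best union: 13/14)
inputs {2, 4, 5} (size 3) cover everything; no size-3 subset with a lexicographically smaller index list covers all 14
Answer: 2, 4, 5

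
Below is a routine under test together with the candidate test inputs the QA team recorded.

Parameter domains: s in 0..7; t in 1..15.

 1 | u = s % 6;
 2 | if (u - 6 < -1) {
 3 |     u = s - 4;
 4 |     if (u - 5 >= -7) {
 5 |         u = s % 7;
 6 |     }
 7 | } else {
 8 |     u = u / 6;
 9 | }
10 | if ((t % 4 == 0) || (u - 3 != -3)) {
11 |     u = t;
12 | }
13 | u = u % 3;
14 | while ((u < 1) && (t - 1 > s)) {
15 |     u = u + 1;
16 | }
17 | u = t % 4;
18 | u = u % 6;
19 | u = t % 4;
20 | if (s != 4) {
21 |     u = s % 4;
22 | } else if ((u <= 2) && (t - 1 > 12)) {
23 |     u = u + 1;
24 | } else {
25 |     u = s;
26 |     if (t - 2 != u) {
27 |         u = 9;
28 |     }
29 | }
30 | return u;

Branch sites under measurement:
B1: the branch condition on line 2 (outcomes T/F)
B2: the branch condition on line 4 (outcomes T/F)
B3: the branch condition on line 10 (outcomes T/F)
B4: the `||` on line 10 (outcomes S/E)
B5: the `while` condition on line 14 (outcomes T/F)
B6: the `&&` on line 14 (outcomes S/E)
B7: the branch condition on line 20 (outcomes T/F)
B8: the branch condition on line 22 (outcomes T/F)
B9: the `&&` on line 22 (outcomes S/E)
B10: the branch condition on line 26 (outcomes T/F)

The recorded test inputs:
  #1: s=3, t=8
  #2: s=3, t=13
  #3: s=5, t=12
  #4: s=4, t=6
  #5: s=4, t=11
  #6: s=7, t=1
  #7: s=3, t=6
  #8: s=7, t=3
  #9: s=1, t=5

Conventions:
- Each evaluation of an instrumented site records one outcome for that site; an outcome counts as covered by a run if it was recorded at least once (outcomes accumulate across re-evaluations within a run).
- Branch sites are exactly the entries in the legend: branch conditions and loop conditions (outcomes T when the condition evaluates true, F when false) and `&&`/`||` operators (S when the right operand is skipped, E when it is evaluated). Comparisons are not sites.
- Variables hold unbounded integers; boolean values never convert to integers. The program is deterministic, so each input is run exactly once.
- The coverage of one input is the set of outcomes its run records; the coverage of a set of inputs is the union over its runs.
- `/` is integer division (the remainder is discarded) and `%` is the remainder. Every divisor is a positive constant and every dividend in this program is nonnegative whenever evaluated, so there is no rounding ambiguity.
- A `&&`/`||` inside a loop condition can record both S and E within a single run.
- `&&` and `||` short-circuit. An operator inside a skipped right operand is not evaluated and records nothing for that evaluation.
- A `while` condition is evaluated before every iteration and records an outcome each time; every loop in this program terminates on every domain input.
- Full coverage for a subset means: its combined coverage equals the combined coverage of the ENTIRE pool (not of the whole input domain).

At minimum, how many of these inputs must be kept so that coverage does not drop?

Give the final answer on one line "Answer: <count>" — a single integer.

test 1 (s=3, t=8) hits B1=T, B2=T, B3=T, B4=S, B5=F, B6=S, B7=T
test 2 (s=3, t=13) hits B1=T, B2=T, B3=T, B4=E, B5=F, B6=S, B7=T
test 3 (s=5, t=12) hits B1=F, B3=T, B4=S, B5=T, B5=F, B6=S, B6=E, B7=T
test 4 (s=4, t=6) hits B1=T, B2=T, B3=T, B4=E, B5=T, B5=F, B6=S, B6=E, B7=F, B8=F, B9=E, B10=F
test 5 (s=4, t=11) hits B1=T, B2=T, B3=T, B4=E, B5=F, B6=S, B7=F, B8=F, B9=S, B10=T
test 6 (s=7, t=1) hits B1=T, B2=T, B3=F, B4=E, B5=F, B6=E, B7=T
test 7 (s=3, t=6) hits B1=T, B2=T, B3=T, B4=E, B5=T, B5=F, B6=S, B6=E, B7=T
test 8 (s=7, t=3) hits B1=T, B2=T, B3=F, B4=E, B5=F, B6=E, B7=T
test 9 (s=1, t=5) hits B1=T, B2=F, B3=T, B4=E, B5=F, B6=S, B7=T
the full pool covers 19 outcomes: B1=T, B1=F, B2=T, B2=F, B3=T, B3=F, B4=S, B4=E, B5=T, B5=F, B6=S, B6=E, B7=T, B7=F, B8=F, B9=S, B9=E, B10=T, B10=F
checked all size-1 subsets: none covers 19 outcomes (max 12/19)
checked all size-2 subsets: none covers 19 outcomes (max 15/19)
checked all size-3 subsets: none covers 19 outcomes (max 17/19)
checked all size-4 subsets: none covers 19 outcomes (max 18/19)
size 5: inputs {3, 4, 5, 6, 9} cover all 19 outcomes, and no lexicographically smaller subset of this size does

Answer: 5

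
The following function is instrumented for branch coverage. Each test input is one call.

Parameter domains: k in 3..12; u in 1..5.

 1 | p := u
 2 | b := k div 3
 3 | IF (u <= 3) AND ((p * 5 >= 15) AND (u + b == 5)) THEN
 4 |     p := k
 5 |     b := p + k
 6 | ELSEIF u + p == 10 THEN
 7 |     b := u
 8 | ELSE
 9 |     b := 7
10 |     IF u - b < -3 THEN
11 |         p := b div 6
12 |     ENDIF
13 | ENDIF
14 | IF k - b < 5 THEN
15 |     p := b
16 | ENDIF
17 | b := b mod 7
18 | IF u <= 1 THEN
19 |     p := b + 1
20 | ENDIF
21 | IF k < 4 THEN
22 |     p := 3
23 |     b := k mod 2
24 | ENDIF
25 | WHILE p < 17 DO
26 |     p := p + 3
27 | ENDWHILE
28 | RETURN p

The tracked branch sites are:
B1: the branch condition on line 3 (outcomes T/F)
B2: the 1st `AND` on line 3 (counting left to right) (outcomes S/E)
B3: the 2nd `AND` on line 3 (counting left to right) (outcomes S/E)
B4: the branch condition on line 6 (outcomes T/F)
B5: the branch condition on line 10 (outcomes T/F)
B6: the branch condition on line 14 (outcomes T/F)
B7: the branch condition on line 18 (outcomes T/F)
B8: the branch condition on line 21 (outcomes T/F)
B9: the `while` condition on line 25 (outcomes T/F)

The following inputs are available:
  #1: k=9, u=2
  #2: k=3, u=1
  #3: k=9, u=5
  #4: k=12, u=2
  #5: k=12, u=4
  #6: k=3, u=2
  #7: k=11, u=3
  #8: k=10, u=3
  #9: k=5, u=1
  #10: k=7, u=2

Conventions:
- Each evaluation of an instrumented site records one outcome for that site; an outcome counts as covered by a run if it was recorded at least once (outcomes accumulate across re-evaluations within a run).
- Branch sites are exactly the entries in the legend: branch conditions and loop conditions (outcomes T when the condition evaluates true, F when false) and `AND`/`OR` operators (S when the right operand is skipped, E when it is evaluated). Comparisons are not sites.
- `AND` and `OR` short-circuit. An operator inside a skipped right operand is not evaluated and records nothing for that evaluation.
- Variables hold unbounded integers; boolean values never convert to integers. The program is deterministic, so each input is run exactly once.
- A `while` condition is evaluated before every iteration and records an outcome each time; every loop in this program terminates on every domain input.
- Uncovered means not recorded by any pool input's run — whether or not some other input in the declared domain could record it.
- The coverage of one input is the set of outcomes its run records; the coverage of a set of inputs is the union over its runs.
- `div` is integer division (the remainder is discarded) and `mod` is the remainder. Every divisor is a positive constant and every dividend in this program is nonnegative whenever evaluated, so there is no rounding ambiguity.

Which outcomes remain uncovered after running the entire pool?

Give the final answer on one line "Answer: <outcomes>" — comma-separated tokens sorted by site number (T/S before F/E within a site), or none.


input #1 (k=9, u=2): covers B1=F, B2=E, B3=S, B4=F, B5=T, B6=T, B7=F, B8=F, B9=T, B9=F
input #2 (k=3, u=1): covers B1=F, B2=E, B3=S, B4=F, B5=T, B6=T, B7=T, B8=T, B9=T, B9=F
input #3 (k=9, u=5): covers B1=F, B2=S, B4=T, B6=T, B7=F, B8=F, B9=T, B9=F
input #4 (k=12, u=2): covers B1=F, B2=E, B3=S, B4=F, B5=T, B6=F, B7=F, B8=F, B9=T, B9=F
input #5 (k=12, u=4): covers B1=F, B2=S, B4=F, B5=F, B6=F, B7=F, B8=F, B9=T, B9=F
input #6 (k=3, u=2): covers B1=F, B2=E, B3=S, B4=F, B5=T, B6=T, B7=F, B8=T, B9=T, B9=F
input #7 (k=11, u=3): covers B1=F, B2=E, B3=E, B4=F, B5=T, B6=T, B7=F, B8=F, B9=T, B9=F
input #8 (k=10, u=3): covers B1=F, B2=E, B3=E, B4=F, B5=T, B6=T, B7=F, B8=F, B9=T, B9=F
input #9 (k=5, u=1): covers B1=F, B2=E, B3=S, B4=F, B5=T, B6=T, B7=T, B8=F, B9=T, B9=F
input #10 (k=7, u=2): covers B1=F, B2=E, B3=S, B4=F, B5=T, B6=T, B7=F, B8=F, B9=T, B9=F
union over the pool: B1=F, B2=S, B2=E, B3=S, B3=E, B4=T, B4=F, B5=T, B5=F, B6=T, B6=F, B7=T, B7=F, B8=T, B8=F, B9=T, B9=F
uncovered (1 of 18): B1=T
Answer: B1=T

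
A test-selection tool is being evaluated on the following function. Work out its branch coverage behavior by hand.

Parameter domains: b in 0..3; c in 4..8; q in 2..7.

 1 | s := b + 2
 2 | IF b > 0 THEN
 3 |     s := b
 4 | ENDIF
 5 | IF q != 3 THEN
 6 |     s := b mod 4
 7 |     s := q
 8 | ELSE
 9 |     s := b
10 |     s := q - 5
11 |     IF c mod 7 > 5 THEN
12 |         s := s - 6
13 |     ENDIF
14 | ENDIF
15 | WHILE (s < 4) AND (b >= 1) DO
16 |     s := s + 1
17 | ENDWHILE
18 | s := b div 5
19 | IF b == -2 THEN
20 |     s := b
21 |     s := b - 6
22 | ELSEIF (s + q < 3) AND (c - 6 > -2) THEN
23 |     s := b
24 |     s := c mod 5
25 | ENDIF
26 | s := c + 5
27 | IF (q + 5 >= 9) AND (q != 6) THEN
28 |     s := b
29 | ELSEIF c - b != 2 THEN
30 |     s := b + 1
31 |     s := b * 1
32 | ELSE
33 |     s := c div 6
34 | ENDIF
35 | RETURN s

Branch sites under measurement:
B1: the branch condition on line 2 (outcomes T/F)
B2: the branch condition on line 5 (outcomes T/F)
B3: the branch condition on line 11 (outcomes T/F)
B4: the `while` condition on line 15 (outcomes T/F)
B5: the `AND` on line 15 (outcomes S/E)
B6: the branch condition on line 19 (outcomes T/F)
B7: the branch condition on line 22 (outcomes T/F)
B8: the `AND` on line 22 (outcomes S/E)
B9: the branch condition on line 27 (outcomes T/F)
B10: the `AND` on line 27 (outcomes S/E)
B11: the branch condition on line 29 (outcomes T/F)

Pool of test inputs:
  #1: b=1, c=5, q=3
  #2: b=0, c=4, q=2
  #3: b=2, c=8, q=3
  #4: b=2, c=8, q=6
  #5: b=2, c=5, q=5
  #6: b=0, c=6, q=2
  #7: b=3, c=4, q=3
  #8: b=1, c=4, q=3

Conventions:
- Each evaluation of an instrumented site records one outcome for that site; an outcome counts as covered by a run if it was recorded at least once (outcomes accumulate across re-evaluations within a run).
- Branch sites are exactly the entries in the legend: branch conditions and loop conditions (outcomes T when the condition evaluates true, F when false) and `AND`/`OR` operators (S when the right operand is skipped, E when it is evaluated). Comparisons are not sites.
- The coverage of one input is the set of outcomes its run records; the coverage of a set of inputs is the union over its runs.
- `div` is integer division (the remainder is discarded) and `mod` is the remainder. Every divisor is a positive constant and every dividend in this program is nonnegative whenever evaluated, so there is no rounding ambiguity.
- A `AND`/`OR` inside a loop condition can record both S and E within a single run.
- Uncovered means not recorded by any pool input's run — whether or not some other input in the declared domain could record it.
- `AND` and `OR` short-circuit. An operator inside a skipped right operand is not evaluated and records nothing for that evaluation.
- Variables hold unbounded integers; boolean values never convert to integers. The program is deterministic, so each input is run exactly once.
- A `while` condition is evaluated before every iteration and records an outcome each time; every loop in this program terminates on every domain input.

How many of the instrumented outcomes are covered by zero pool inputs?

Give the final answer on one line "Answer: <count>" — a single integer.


test 1 (b=1, c=5, q=3) hits B1=T, B2=F, B3=F, B4=T, B4=F, B5=S, B5=E, B6=F, B7=F, B8=S, B9=F, B10=S, B11=T
test 2 (b=0, c=4, q=2) hits B1=F, B2=T, B4=F, B5=E, B6=F, B7=F, B8=E, B9=F, B10=S, B11=T
test 3 (b=2, c=8, q=3) hits B1=T, B2=F, B3=F, B4=T, B4=F, B5=S, B5=E, B6=F, B7=F, B8=S, B9=F, B10=S, B11=T
test 4 (b=2, c=8, q=6) hits B1=T, B2=T, B4=F, B5=S, B6=F, B7=F, B8=S, B9=F, B10=E, B11=T
test 5 (b=2, c=5, q=5) hits B1=T, B2=T, B4=F, B5=S, B6=F, B7=F, B8=S, B9=T, B10=E
test 6 (b=0, c=6, q=2) hits B1=F, B2=T, B4=F, B5=E, B6=F, B7=T, B8=E, B9=F, B10=S, B11=T
test 7 (b=3, c=4, q=3) hits B1=T, B2=F, B3=F, B4=T, B4=F, B5=S, B5=E, B6=F, B7=F, B8=S, B9=F, B10=S, B11=T
test 8 (b=1, c=4, q=3) hits B1=T, B2=F, B3=F, B4=T, B4=F, B5=S, B5=E, B6=F, B7=F, B8=S, B9=F, B10=S, B11=T
union over the pool: B1=T, B1=F, B2=T, B2=F, B3=F, B4=T, B4=F, B5=S, B5=E, B6=F, B7=T, B7=F, B8=S, B8=E, B9=T, B9=F, B10=S, B10=E, B11=T
uncovered (3 of 22): B3=T, B6=T, B11=F
Answer: 3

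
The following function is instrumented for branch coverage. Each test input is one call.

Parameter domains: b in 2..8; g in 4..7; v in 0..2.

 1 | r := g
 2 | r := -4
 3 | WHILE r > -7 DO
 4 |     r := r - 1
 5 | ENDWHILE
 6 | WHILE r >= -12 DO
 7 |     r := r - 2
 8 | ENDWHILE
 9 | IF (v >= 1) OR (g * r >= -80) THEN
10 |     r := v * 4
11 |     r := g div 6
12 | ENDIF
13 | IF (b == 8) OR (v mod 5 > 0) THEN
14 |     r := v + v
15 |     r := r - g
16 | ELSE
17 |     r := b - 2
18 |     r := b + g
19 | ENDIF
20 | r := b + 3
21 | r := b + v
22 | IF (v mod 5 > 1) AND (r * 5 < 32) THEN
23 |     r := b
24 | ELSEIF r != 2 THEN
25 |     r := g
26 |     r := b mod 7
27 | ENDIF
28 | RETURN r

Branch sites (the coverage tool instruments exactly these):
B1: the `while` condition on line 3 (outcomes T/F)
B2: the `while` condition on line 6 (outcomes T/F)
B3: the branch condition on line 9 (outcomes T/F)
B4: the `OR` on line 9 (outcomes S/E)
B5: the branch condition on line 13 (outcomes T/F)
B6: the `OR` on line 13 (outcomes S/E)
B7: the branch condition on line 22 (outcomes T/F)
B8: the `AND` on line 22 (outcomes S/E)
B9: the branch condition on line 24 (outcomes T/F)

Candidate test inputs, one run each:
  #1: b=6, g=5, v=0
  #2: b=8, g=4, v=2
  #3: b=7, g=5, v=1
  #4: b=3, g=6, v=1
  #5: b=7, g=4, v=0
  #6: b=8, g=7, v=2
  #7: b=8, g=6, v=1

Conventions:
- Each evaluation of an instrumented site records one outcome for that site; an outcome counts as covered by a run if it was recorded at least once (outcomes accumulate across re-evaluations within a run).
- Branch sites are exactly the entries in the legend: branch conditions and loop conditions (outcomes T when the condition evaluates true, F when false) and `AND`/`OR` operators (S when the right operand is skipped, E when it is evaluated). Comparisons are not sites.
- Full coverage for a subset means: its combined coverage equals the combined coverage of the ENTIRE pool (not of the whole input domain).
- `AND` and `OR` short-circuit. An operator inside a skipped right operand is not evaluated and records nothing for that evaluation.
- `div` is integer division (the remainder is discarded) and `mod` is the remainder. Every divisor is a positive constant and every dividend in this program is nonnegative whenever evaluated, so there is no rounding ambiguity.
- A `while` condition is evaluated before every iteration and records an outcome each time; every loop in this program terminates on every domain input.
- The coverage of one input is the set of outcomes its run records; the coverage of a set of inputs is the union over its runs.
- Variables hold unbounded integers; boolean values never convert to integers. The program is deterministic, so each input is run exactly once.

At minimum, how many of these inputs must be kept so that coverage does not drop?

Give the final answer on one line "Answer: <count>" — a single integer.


test 1 (b=6, g=5, v=0) fires B1->T, B1->T, B1->T, B1->F, B2->T, B2->T, B2->T, B2->F, B4->E, B3->T, B6->E, B5->F, B8->S, B7->F, ...; hits B1=T, B1=F, B2=T, B2=F, B3=T, B4=E, B5=F, B6=E, B7=F, B8=S, B9=T
test 2 (b=8, g=4, v=2) fires B1->T, B1->T, B1->T, B1->F, B2->T, B2->T, B2->T, B2->F, B4->S, B3->T, B6->S, B5->T, B8->E, B7->F, ...; hits B1=T, B1=F, B2=T, B2=F, B3=T, B4=S, B5=T, B6=S, B7=F, B8=E, B9=T
test 3 (b=7, g=5, v=1) fires B1->T, B1->T, B1->T, B1->F, B2->T, B2->T, B2->T, B2->F, B4->S, B3->T, B6->E, B5->T, B8->S, B7->F, ...; hits B1=T, B1=F, B2=T, B2=F, B3=T, B4=S, B5=T, B6=E, B7=F, B8=S, B9=T
test 4 (b=3, g=6, v=1) fires B1->T, B1->T, B1->T, B1->F, B2->T, B2->T, B2->T, B2->F, B4->S, B3->T, B6->E, B5->T, B8->S, B7->F, ...; hits B1=T, B1=F, B2=T, B2=F, B3=T, B4=S, B5=T, B6=E, B7=F, B8=S, B9=T
test 5 (b=7, g=4, v=0) fires B1->T, B1->T, B1->T, B1->F, B2->T, B2->T, B2->T, B2->F, B4->E, B3->T, B6->E, B5->F, B8->S, B7->F, ...; hits B1=T, B1=F, B2=T, B2=F, B3=T, B4=E, B5=F, B6=E, B7=F, B8=S, B9=T
test 6 (b=8, g=7, v=2) fires B1->T, B1->T, B1->T, B1->F, B2->T, B2->T, B2->T, B2->F, B4->S, B3->T, B6->S, B5->T, B8->E, B7->F, ...; hits B1=T, B1=F, B2=T, B2=F, B3=T, B4=S, B5=T, B6=S, B7=F, B8=E, B9=T
test 7 (b=8, g=6, v=1) fires B1->T, B1->T, B1->T, B1->F, B2->T, B2->T, B2->T, B2->F, B4->S, B3->T, B6->S, B5->T, B8->S, B7->F, ...; hits B1=T, B1=F, B2=T, B2=F, B3=T, B4=S, B5=T, B6=S, B7=F, B8=S, B9=T
union over all inputs: B1=T, B1=F, B2=T, B2=F, B3=T, B4=S, B4=E, B5=T, B5=F, B6=S, B6=E, B7=F, B8=S, B8=E, B9=T (15 outcomes)
checked all size-1 subsets: none covers 15 outcomes (max 11/15)
the canonical winner is {1, 2}: size 2, full 15-outcome coverage, earliest index list among size-2 covers
Answer: 2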